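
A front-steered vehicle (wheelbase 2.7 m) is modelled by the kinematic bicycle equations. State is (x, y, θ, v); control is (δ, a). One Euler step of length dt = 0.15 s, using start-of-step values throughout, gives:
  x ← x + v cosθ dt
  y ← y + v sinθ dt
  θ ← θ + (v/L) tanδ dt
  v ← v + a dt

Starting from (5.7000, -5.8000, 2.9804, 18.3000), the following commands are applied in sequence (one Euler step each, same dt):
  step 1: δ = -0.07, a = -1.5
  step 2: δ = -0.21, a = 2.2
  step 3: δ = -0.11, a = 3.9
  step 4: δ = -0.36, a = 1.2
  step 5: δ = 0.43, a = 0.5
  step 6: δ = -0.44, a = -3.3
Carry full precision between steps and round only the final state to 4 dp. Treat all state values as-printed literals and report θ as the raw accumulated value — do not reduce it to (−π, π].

after step 1 (δ=-0.07, a=-1.5): (2.990585, -5.359440, 2.909117, 18.075000)
after step 2 (δ=-0.21, a=2.2): (0.352270, -4.734802, 2.695086, 18.405000)
after step 3 (δ=-0.11, a=3.9): (-2.137819, -3.542663, 2.582155, 18.990000)
after step 4 (δ=-0.36, a=1.2): (-4.552077, -2.030938, 2.185050, 19.170000)
after step 5 (δ=0.43, a=0.5): (-6.209369, 0.318931, 2.673482, 19.245000)
after step 6 (δ=-0.44, a=-3.3): (-8.785569, 1.621436, 2.170139, 18.750000)

(-8.7856, 1.6214, 2.1701, 18.7500)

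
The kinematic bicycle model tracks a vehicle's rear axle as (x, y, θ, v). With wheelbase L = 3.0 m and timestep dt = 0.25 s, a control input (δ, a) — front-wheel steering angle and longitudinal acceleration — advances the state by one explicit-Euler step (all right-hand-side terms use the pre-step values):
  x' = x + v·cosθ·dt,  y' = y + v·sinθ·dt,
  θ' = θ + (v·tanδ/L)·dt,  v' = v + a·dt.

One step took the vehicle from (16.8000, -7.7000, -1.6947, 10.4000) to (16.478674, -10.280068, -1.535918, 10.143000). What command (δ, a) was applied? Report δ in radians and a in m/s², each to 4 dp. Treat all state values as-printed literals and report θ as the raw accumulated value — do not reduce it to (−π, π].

δ = 0.1812, a = -1.0280

a = (v'−v)/dt = (-0.257000)/0.25 = -1.0280
Δθ = θ'−θ = 0.158782;  (v·dt/L) = 10.4000·0.25/3.0 = 0.866667
tan δ = Δθ·L/(v·dt) = 0.183210  →  δ = 0.1812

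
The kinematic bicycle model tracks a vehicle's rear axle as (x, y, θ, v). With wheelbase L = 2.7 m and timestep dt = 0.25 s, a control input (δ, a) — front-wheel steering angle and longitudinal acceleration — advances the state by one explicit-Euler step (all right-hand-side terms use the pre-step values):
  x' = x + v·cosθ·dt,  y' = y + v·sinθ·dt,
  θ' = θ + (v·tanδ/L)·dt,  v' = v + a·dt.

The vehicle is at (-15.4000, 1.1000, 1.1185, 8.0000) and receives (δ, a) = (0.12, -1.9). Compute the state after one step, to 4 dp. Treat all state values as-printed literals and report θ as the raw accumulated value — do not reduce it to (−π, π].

x' = -15.4000 + 8.0000·cos(1.1185)·0.25 = -14.5259
y' = 1.1000 + 8.0000·sin(1.1185)·0.25 = 2.8989
θ' = 1.1185 + (8.0000/2.7)·tan(0.12)·0.25 = 1.2078
v' = 8.0000 − 1.9000·0.25 = 7.5250

(-14.5259, 2.8989, 1.2078, 7.5250)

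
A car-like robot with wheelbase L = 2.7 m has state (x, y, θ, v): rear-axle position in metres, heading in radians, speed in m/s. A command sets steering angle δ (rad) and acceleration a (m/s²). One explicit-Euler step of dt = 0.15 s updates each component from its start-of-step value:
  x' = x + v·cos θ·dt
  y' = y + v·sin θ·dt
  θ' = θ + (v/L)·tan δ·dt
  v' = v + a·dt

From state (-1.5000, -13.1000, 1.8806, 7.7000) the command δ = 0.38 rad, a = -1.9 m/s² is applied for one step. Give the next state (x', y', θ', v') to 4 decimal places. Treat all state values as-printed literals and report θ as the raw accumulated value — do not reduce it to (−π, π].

x' = -1.5000 + 7.7000·cos(1.8806)·0.15 = -1.8521
y' = -13.1000 + 7.7000·sin(1.8806)·0.15 = -12.0000
θ' = 1.8806 + (7.7000/2.7)·tan(0.38)·0.15 = 2.0515
v' = 7.7000 − 1.9000·0.15 = 7.4150

(-1.8521, -12.0000, 2.0515, 7.4150)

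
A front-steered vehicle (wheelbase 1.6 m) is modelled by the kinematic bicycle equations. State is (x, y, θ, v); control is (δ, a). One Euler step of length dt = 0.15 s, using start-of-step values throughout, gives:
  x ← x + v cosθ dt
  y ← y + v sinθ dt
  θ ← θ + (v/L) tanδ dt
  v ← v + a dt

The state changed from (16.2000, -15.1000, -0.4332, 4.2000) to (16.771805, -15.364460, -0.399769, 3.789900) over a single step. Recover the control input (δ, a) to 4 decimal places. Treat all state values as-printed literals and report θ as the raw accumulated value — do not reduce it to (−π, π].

δ = 0.0847, a = -2.7340

a = (v'−v)/dt = (-0.410100)/0.15 = -2.7340
Δθ = θ'−θ = 0.033431;  (v·dt/L) = 4.2000·0.15/1.6 = 0.393750
tan δ = Δθ·L/(v·dt) = 0.084904  →  δ = 0.0847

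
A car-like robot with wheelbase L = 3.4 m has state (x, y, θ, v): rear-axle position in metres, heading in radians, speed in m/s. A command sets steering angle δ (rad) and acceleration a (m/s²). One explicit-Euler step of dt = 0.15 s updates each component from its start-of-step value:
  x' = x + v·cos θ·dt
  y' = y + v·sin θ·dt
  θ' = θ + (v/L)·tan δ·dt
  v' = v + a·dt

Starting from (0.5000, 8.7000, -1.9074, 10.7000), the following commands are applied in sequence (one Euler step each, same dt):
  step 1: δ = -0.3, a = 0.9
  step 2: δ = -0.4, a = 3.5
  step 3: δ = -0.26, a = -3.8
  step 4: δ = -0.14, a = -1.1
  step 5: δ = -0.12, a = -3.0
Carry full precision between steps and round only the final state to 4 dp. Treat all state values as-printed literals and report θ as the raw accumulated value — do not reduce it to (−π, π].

after step 1 (δ=-0.3, a=0.9): (-0.030105, 7.185070, -2.053425, 10.835000)
after step 2 (δ=-0.4, a=3.5): (-0.784398, 5.745459, -2.255526, 11.360000)
after step 3 (δ=-0.26, a=-3.8): (-1.862116, 4.425558, -2.388850, 10.790000)
after step 4 (δ=-0.14, a=-1.1): (-3.043325, 3.319082, -2.455933, 10.625000)
after step 5 (δ=-0.12, a=-3.0): (-4.276890, 2.309945, -2.512455, 10.175000)

(-4.2769, 2.3099, -2.5125, 10.1750)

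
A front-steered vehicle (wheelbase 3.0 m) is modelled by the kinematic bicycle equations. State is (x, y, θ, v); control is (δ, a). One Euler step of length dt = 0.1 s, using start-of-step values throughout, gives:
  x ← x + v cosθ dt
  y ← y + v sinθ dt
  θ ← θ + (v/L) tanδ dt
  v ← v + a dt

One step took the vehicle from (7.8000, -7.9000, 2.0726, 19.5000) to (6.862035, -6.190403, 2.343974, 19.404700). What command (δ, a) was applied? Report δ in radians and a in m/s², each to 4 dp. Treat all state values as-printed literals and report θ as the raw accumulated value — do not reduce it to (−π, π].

δ = 0.3955, a = -0.9530

a = (v'−v)/dt = (-0.095300)/0.1 = -0.9530
Δθ = θ'−θ = 0.271374;  (v·dt/L) = 19.5000·0.1/3.0 = 0.650000
tan δ = Δθ·L/(v·dt) = 0.417498  →  δ = 0.3955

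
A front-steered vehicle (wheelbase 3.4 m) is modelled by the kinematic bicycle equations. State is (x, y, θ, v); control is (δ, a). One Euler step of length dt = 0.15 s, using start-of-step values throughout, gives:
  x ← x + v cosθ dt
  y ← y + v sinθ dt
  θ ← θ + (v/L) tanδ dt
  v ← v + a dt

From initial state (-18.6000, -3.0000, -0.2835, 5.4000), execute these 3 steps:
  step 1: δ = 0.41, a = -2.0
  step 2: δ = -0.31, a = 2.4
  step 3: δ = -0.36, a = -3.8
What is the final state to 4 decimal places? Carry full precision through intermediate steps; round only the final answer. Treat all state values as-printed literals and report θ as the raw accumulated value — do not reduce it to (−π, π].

after step 1 (δ=0.41, a=-2.0): (-17.822333, -3.226571, -0.179956, 5.100000)
after step 2 (δ=-0.31, a=2.4): (-17.069687, -3.363495, -0.252029, 5.460000)
after step 3 (δ=-0.36, a=-3.8): (-16.276560, -3.567729, -0.342698, 4.890000)

(-16.2766, -3.5677, -0.3427, 4.8900)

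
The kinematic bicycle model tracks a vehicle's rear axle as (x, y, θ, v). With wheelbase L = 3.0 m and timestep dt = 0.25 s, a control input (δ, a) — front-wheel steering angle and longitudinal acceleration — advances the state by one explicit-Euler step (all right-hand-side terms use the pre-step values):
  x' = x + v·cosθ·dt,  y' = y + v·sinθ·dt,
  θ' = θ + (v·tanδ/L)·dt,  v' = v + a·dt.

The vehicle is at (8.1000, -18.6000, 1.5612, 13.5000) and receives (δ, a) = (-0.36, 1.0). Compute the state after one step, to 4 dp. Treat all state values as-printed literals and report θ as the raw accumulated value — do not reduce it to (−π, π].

x' = 8.1000 + 13.5000·cos(1.5612)·0.25 = 8.1324
y' = -18.6000 + 13.5000·sin(1.5612)·0.25 = -15.2252
θ' = 1.5612 + (13.5000/3.0)·tan(-0.36)·0.25 = 1.1377
v' = 13.5000 + 1.0000·0.25 = 13.7500

(8.1324, -15.2252, 1.1377, 13.7500)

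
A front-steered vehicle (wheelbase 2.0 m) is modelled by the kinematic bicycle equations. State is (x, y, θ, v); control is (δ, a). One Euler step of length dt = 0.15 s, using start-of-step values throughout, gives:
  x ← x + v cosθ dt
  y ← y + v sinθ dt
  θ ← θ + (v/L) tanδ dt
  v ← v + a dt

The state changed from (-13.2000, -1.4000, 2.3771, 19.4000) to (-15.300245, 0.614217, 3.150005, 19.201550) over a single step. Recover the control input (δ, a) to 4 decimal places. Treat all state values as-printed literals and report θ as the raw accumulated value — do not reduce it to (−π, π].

δ = 0.4883, a = -1.3230

a = (v'−v)/dt = (-0.198450)/0.15 = -1.3230
Δθ = θ'−θ = 0.772905;  (v·dt/L) = 19.4000·0.15/2.0 = 1.455000
tan δ = Δθ·L/(v·dt) = 0.531206  →  δ = 0.4883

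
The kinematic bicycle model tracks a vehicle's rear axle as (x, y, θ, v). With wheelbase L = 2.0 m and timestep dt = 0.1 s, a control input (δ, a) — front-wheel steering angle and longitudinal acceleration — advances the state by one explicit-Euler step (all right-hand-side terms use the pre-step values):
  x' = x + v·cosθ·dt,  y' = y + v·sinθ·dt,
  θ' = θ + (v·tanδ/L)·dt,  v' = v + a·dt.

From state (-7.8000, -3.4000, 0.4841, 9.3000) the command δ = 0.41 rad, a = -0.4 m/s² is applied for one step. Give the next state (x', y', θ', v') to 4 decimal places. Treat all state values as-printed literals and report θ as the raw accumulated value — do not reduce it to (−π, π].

x' = -7.8000 + 9.3000·cos(0.4841)·0.1 = -6.9769
y' = -3.4000 + 9.3000·sin(0.4841)·0.1 = -2.9672
θ' = 0.4841 + (9.3000/2.0)·tan(0.41)·0.1 = 0.6862
v' = 9.3000 − 0.4000·0.1 = 9.2600

(-6.9769, -2.9672, 0.6862, 9.2600)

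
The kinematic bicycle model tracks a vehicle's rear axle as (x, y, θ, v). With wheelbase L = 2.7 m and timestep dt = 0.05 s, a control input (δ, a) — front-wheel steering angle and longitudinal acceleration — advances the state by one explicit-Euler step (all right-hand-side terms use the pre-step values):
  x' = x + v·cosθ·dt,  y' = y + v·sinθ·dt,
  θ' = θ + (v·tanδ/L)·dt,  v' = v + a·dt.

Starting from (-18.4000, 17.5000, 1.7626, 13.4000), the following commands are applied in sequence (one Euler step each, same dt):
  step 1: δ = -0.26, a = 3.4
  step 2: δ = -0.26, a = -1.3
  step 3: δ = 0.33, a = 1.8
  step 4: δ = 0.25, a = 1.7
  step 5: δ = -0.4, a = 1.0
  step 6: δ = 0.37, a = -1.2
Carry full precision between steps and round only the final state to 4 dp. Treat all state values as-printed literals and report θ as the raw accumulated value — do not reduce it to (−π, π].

(-18.9622, 21.5297, 1.7712, 13.6700)

after step 1 (δ=-0.26, a=3.4): (-18.527722, 18.157714, 1.696587, 13.570000)
after step 2 (δ=-0.26, a=-1.3): (-18.612846, 18.830853, 1.629737, 13.505000)
after step 3 (δ=0.33, a=1.8): (-18.652623, 19.504930, 1.715400, 13.595000)
after step 4 (δ=0.25, a=1.7): (-18.750575, 20.177585, 1.779685, 13.680000)
after step 5 (δ=-0.4, a=1.0): (-18.892418, 20.846717, 1.672577, 13.730000)
after step 6 (δ=0.37, a=-1.2): (-18.962170, 21.529664, 1.771195, 13.670000)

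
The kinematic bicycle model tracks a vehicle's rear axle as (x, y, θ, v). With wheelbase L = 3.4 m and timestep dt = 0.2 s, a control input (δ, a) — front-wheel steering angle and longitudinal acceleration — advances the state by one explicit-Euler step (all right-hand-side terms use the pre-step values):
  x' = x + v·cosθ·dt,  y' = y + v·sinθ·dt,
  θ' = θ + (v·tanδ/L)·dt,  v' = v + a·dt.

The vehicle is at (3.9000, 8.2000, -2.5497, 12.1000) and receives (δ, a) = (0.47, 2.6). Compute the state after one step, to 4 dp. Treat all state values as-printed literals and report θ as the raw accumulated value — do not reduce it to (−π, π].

x' = 3.9000 + 12.1000·cos(-2.5497)·0.2 = 1.8917
y' = 8.2000 + 12.1000·sin(-2.5497)·0.2 = 6.8498
θ' = -2.5497 + (12.1000/3.4)·tan(0.47)·0.2 = -2.1881
v' = 12.1000 + 2.6000·0.2 = 12.6200

(1.8917, 6.8498, -2.1881, 12.6200)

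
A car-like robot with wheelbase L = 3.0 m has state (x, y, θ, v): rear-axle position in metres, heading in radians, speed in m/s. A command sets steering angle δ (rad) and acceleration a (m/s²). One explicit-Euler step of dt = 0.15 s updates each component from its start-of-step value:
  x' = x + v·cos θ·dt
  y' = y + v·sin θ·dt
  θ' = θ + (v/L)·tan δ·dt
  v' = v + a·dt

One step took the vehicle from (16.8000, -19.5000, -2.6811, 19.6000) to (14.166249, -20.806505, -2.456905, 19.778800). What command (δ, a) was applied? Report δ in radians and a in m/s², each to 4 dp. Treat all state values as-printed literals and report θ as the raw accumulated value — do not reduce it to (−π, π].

a = (v'−v)/dt = (0.178800)/0.15 = 1.1920
Δθ = θ'−θ = 0.224195;  (v·dt/L) = 19.6000·0.15/3.0 = 0.980000
tan δ = Δθ·L/(v·dt) = 0.228770  →  δ = 0.2249

δ = 0.2249, a = 1.1920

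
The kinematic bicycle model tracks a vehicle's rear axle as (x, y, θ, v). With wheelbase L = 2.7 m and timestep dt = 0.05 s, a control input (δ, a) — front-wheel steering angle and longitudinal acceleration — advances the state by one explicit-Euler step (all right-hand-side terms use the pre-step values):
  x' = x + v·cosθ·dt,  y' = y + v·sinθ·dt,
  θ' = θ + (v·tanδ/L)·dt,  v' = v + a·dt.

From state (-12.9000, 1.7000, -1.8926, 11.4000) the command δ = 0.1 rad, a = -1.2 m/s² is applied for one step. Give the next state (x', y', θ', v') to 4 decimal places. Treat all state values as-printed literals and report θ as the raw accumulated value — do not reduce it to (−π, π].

(-13.0803, 1.1593, -1.8714, 11.3400)

x' = -12.9000 + 11.4000·cos(-1.8926)·0.05 = -13.0803
y' = 1.7000 + 11.4000·sin(-1.8926)·0.05 = 1.1593
θ' = -1.8926 + (11.4000/2.7)·tan(0.1)·0.05 = -1.8714
v' = 11.4000 − 1.2000·0.05 = 11.3400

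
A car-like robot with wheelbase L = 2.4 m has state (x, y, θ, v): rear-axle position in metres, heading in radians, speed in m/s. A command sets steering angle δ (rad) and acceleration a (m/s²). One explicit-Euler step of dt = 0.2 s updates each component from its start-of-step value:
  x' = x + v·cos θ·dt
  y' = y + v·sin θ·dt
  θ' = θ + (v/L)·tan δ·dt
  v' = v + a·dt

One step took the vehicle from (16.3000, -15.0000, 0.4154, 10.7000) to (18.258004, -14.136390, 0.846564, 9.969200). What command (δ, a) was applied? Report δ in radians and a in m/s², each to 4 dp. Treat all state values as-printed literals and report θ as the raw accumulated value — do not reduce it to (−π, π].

a = (v'−v)/dt = (-0.730800)/0.2 = -3.6540
Δθ = θ'−θ = 0.431164;  (v·dt/L) = 10.7000·0.2/2.4 = 0.891667
tan δ = Δθ·L/(v·dt) = 0.483548  →  δ = 0.4504

δ = 0.4504, a = -3.6540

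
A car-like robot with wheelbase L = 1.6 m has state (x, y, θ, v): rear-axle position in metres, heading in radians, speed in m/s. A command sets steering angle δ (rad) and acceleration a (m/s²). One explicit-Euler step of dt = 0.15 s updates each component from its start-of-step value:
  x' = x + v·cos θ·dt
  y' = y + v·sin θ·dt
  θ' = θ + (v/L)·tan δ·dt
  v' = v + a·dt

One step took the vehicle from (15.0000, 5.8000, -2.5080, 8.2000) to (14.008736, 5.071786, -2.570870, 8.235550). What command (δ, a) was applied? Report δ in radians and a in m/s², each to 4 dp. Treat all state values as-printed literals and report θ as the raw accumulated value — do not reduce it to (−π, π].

δ = -0.0816, a = 0.2370

a = (v'−v)/dt = (0.035550)/0.15 = 0.2370
Δθ = θ'−θ = -0.062870;  (v·dt/L) = 8.2000·0.15/1.6 = 0.768750
tan δ = Δθ·L/(v·dt) = -0.081782  →  δ = -0.0816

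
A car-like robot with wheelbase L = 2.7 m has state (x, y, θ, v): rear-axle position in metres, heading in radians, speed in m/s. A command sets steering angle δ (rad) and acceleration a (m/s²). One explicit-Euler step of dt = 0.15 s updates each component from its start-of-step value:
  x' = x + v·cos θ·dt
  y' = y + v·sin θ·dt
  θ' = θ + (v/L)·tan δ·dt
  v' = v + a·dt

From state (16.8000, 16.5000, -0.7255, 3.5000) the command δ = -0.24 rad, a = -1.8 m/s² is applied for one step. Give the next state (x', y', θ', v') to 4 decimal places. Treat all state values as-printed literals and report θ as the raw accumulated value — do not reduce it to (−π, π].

(17.1928, 16.1517, -0.7731, 3.2300)

x' = 16.8000 + 3.5000·cos(-0.7255)·0.15 = 17.1928
y' = 16.5000 + 3.5000·sin(-0.7255)·0.15 = 16.1517
θ' = -0.7255 + (3.5000/2.7)·tan(-0.24)·0.15 = -0.7731
v' = 3.5000 − 1.8000·0.15 = 3.2300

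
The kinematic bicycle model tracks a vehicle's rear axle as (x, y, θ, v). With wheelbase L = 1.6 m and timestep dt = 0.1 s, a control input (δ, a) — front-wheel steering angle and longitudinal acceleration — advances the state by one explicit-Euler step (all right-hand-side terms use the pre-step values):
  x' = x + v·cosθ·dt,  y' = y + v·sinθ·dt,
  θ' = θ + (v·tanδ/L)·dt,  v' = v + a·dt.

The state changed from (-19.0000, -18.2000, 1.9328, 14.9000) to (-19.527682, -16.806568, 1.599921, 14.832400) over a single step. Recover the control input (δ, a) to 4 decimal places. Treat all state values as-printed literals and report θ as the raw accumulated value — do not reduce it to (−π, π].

δ = -0.3433, a = -0.6760

a = (v'−v)/dt = (-0.067600)/0.1 = -0.6760
Δθ = θ'−θ = -0.332879;  (v·dt/L) = 14.9000·0.1/1.6 = 0.931250
tan δ = Δθ·L/(v·dt) = -0.357454  →  δ = -0.3433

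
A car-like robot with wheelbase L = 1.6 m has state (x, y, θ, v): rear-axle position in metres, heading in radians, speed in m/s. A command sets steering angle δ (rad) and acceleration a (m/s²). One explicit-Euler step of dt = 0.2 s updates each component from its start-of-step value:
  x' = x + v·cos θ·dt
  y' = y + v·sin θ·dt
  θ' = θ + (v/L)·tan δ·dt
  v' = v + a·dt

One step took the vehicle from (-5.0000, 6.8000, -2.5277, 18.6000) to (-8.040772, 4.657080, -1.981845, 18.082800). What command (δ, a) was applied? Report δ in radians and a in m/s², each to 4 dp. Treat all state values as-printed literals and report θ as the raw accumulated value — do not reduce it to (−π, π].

δ = 0.2306, a = -2.5860

a = (v'−v)/dt = (-0.517200)/0.2 = -2.5860
Δθ = θ'−θ = 0.545855;  (v·dt/L) = 18.6000·0.2/1.6 = 2.325000
tan δ = Δθ·L/(v·dt) = 0.234776  →  δ = 0.2306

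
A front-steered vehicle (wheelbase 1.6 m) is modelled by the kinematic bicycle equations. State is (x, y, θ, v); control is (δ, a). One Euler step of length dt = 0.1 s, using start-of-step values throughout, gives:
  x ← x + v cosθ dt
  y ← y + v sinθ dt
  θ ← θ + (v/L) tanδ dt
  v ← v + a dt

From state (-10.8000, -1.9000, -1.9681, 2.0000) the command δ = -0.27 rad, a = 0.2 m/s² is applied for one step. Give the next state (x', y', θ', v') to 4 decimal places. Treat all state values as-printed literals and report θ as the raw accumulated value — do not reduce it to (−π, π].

(-10.8774, -2.0844, -2.0027, 2.0200)

x' = -10.8000 + 2.0000·cos(-1.9681)·0.1 = -10.8774
y' = -1.9000 + 2.0000·sin(-1.9681)·0.1 = -2.0844
θ' = -1.9681 + (2.0000/1.6)·tan(-0.27)·0.1 = -2.0027
v' = 2.0000 + 0.2000·0.1 = 2.0200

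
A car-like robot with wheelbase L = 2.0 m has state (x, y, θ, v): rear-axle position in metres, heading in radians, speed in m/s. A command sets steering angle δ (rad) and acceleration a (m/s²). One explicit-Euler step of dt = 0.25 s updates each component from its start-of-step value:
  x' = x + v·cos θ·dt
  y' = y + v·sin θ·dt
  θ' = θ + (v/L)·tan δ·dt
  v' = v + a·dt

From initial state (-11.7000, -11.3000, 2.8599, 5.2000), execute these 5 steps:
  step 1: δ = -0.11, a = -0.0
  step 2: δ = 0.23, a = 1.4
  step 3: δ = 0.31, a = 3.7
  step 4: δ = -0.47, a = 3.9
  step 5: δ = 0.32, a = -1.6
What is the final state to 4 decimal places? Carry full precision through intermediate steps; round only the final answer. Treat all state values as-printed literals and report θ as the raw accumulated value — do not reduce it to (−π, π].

after step 1 (δ=-0.11, a=-0.0): (-12.948762, -10.938623, 2.788110, 5.200000)
after step 2 (δ=0.23, a=1.4): (-14.168387, -10.488606, 2.940303, 5.550000)
after step 3 (δ=0.31, a=3.7): (-15.527873, -10.211200, 3.162531, 6.475000)
after step 4 (δ=-0.47, a=3.9): (-17.146268, -10.245090, 2.751396, 7.450000)
after step 5 (δ=0.32, a=-1.6): (-18.868772, -9.536650, 3.060002, 7.050000)

(-18.8688, -9.5367, 3.0600, 7.0500)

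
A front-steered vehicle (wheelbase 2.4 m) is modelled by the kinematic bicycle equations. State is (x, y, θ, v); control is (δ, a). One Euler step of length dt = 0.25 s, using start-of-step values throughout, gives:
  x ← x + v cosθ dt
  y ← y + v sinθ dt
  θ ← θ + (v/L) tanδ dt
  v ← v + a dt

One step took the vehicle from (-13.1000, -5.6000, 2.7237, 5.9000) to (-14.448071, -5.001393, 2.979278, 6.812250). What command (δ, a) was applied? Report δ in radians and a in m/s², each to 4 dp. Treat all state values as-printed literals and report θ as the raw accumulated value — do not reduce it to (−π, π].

a = (v'−v)/dt = (0.912250)/0.25 = 3.6490
Δθ = θ'−θ = 0.255578;  (v·dt/L) = 5.9000·0.25/2.4 = 0.614583
tan δ = Δθ·L/(v·dt) = 0.415856  →  δ = 0.3941

δ = 0.3941, a = 3.6490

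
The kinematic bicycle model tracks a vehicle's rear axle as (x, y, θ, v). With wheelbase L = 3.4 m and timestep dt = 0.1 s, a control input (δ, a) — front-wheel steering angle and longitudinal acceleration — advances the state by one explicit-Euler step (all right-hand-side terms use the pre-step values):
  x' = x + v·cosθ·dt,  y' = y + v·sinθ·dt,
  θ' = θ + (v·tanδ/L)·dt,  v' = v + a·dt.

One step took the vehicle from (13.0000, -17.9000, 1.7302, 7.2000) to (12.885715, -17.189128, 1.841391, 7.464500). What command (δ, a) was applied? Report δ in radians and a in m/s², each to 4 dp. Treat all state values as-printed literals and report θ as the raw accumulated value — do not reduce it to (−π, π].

a = (v'−v)/dt = (0.264500)/0.1 = 2.6450
Δθ = θ'−θ = 0.111191;  (v·dt/L) = 7.2000·0.1/3.4 = 0.211765
tan δ = Δθ·L/(v·dt) = 0.525069  →  δ = 0.4835

δ = 0.4835, a = 2.6450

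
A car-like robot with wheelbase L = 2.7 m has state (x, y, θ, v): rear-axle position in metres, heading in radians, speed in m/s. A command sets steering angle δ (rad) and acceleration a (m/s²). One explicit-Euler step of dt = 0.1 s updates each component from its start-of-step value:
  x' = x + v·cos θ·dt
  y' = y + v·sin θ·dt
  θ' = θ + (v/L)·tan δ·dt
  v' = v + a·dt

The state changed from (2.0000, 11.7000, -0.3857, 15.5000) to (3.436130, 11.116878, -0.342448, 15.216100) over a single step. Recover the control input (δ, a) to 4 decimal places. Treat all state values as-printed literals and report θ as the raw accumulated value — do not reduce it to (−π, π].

δ = 0.0752, a = -2.8390

a = (v'−v)/dt = (-0.283900)/0.1 = -2.8390
Δθ = θ'−θ = 0.043252;  (v·dt/L) = 15.5000·0.1/2.7 = 0.574074
tan δ = Δθ·L/(v·dt) = 0.075342  →  δ = 0.0752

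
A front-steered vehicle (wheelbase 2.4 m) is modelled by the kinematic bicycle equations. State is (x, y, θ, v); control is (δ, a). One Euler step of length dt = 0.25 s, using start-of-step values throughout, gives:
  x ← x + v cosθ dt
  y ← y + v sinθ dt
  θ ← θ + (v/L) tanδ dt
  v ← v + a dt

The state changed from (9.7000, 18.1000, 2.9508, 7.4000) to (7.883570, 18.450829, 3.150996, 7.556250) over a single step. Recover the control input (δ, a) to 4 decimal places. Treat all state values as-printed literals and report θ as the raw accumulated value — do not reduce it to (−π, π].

δ = 0.2541, a = 0.6250

a = (v'−v)/dt = (0.156250)/0.25 = 0.6250
Δθ = θ'−θ = 0.200196;  (v·dt/L) = 7.4000·0.25/2.4 = 0.770833
tan δ = Δθ·L/(v·dt) = 0.259714  →  δ = 0.2541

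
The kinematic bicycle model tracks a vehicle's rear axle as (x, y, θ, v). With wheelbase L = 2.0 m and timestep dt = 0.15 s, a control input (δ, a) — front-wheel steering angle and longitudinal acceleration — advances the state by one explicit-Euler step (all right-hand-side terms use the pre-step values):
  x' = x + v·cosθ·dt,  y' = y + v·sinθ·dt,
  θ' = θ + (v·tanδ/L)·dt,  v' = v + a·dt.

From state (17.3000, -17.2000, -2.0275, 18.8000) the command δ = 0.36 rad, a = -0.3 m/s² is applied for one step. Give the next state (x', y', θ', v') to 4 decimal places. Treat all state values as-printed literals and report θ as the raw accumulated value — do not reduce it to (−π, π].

x' = 17.3000 + 18.8000·cos(-2.0275)·0.15 = 16.0564
y' = -17.2000 + 18.8000·sin(-2.0275)·0.15 = -19.7310
θ' = -2.0275 + (18.8000/2.0)·tan(0.36)·0.15 = -1.4968
v' = 18.8000 − 0.3000·0.15 = 18.7550

(16.0564, -19.7310, -1.4968, 18.7550)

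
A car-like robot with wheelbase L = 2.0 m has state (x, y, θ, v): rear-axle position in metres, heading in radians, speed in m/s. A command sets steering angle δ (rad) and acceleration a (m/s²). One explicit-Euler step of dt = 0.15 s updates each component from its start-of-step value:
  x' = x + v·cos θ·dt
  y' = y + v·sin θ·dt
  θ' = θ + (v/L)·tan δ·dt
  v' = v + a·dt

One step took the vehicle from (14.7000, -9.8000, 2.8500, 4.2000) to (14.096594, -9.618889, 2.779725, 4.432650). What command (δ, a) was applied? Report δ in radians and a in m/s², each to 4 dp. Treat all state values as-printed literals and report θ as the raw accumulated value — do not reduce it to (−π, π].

δ = -0.2195, a = 1.5510

a = (v'−v)/dt = (0.232650)/0.15 = 1.5510
Δθ = θ'−θ = -0.070275;  (v·dt/L) = 4.2000·0.15/2.0 = 0.315000
tan δ = Δθ·L/(v·dt) = -0.223095  →  δ = -0.2195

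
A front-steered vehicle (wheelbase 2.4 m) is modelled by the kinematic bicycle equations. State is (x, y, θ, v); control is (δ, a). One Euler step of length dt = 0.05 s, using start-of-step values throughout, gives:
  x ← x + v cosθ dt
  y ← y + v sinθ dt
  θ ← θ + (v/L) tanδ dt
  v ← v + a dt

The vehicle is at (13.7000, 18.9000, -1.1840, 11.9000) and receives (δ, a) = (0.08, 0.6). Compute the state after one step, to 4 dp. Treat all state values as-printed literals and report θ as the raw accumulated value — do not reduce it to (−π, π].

(13.9244, 18.3490, -1.1641, 11.9300)

x' = 13.7000 + 11.9000·cos(-1.1840)·0.05 = 13.9244
y' = 18.9000 + 11.9000·sin(-1.1840)·0.05 = 18.3490
θ' = -1.1840 + (11.9000/2.4)·tan(0.08)·0.05 = -1.1641
v' = 11.9000 + 0.6000·0.05 = 11.9300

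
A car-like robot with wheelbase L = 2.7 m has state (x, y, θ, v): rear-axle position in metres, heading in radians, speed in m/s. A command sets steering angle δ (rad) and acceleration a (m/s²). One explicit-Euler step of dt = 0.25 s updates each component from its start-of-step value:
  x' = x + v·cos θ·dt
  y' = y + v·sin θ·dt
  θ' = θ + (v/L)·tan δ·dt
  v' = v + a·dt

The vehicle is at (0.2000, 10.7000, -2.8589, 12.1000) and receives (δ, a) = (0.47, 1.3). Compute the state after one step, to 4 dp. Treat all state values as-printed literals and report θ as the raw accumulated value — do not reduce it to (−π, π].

(-2.7049, 9.8562, -2.2898, 12.4250)

x' = 0.2000 + 12.1000·cos(-2.8589)·0.25 = -2.7049
y' = 10.7000 + 12.1000·sin(-2.8589)·0.25 = 9.8562
θ' = -2.8589 + (12.1000/2.7)·tan(0.47)·0.25 = -2.2898
v' = 12.1000 + 1.3000·0.25 = 12.4250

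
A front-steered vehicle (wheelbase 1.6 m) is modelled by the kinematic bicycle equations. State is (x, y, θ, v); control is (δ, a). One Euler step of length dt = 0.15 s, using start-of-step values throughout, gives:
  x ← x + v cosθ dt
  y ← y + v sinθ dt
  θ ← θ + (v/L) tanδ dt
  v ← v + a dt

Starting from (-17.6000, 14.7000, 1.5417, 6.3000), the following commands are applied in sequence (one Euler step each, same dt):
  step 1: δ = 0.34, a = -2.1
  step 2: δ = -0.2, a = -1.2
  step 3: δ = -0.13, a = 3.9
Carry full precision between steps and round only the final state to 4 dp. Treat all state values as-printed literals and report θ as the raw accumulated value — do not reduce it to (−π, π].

(-17.7906, 17.3967, 1.5657, 6.3900)

after step 1 (δ=0.34, a=-2.1): (-17.572508, 15.644600, 1.750626, 5.985000)
after step 2 (δ=-0.2, a=-1.2): (-17.733081, 16.527873, 1.636887, 5.805000)
after step 3 (δ=-0.13, a=3.9): (-17.790587, 17.396722, 1.565737, 6.390000)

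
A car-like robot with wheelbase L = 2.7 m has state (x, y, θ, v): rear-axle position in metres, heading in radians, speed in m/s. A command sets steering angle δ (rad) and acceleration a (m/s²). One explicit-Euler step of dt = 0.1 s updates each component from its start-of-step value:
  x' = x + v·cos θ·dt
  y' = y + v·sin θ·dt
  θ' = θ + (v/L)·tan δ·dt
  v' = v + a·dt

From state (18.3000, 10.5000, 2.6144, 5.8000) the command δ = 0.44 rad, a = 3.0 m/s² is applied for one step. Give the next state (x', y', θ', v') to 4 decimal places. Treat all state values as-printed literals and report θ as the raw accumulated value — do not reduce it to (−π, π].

(17.7988, 10.7918, 2.7155, 6.1000)

x' = 18.3000 + 5.8000·cos(2.6144)·0.1 = 17.7988
y' = 10.5000 + 5.8000·sin(2.6144)·0.1 = 10.7918
θ' = 2.6144 + (5.8000/2.7)·tan(0.44)·0.1 = 2.7155
v' = 5.8000 + 3.0000·0.1 = 6.1000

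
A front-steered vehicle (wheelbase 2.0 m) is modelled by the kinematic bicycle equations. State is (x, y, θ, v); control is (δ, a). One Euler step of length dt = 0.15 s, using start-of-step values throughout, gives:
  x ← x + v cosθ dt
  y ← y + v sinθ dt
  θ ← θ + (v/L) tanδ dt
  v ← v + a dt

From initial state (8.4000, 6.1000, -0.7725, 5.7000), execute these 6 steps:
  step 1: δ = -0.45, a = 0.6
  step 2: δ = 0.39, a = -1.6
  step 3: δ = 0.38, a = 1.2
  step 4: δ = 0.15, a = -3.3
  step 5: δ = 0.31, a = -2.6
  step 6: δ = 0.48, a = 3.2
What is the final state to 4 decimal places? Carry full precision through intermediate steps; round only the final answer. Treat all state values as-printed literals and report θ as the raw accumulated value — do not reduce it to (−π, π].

after step 1 (δ=-0.45, a=0.6): (9.012324, 5.503272, -0.979006, 5.790000)
after step 2 (δ=0.39, a=-1.6): (9.496814, 4.782466, -0.800505, 5.550000)
after step 3 (δ=0.38, a=1.2): (10.076521, 4.184974, -0.634250, 5.730000)
after step 4 (δ=0.15, a=-3.3): (10.768862, 3.675657, -0.569300, 5.235000)
after step 5 (δ=0.31, a=-2.6): (11.430262, 3.252374, -0.443531, 4.845000)
after step 6 (δ=0.48, a=3.2): (12.086693, 2.940503, -0.254354, 5.325000)

(12.0867, 2.9405, -0.2544, 5.3250)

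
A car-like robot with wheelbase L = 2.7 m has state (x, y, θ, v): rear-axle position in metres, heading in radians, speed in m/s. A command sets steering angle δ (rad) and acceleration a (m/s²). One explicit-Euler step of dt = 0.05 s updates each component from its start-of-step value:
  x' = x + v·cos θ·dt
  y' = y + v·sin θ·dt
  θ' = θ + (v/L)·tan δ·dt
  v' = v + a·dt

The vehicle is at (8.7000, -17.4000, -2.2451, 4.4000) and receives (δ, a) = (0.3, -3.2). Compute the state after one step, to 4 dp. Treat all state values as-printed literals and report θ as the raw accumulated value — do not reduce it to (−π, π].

(8.5626, -17.5719, -2.2199, 4.2400)

x' = 8.7000 + 4.4000·cos(-2.2451)·0.05 = 8.5626
y' = -17.4000 + 4.4000·sin(-2.2451)·0.05 = -17.5719
θ' = -2.2451 + (4.4000/2.7)·tan(0.3)·0.05 = -2.2199
v' = 4.4000 − 3.2000·0.05 = 4.2400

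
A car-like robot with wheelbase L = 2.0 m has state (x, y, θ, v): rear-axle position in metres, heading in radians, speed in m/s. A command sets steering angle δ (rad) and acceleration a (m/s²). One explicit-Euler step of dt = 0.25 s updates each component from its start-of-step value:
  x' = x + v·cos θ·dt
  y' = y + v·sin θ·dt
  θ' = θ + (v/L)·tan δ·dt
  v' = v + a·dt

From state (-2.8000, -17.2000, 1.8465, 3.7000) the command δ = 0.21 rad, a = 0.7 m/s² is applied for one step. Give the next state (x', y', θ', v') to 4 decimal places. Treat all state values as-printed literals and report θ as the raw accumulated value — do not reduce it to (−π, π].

(-3.0518, -16.3099, 1.9451, 3.8750)

x' = -2.8000 + 3.7000·cos(1.8465)·0.25 = -3.0518
y' = -17.2000 + 3.7000·sin(1.8465)·0.25 = -16.3099
θ' = 1.8465 + (3.7000/2.0)·tan(0.21)·0.25 = 1.9451
v' = 3.7000 + 0.7000·0.25 = 3.8750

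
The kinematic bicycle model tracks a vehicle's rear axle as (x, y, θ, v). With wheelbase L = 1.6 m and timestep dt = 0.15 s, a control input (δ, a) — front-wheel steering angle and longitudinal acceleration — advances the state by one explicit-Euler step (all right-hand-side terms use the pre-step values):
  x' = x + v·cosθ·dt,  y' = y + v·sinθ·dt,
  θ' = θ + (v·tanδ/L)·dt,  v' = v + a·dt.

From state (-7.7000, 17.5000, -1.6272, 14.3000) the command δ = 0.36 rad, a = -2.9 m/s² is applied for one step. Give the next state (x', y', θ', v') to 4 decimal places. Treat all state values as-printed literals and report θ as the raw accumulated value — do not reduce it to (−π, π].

(-7.8209, 15.3584, -1.1226, 13.8650)

x' = -7.7000 + 14.3000·cos(-1.6272)·0.15 = -7.8209
y' = 17.5000 + 14.3000·sin(-1.6272)·0.15 = 15.3584
θ' = -1.6272 + (14.3000/1.6)·tan(0.36)·0.15 = -1.1226
v' = 14.3000 − 2.9000·0.15 = 13.8650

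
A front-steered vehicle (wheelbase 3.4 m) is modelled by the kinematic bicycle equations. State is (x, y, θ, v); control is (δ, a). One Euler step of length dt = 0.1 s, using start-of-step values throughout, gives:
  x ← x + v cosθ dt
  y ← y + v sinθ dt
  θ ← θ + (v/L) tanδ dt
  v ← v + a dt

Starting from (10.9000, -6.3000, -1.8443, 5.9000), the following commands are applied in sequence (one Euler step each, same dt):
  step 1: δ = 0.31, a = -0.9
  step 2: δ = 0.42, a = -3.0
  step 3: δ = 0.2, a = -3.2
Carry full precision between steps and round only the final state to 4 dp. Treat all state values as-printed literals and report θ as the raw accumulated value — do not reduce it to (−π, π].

(10.5373, -7.9808, -1.6796, 5.1900)

after step 1 (δ=0.31, a=-0.9): (10.740637, -6.868070, -1.788714, 5.810000)
after step 2 (δ=0.42, a=-3.0): (10.615027, -7.435329, -1.712402, 5.510000)
after step 3 (δ=0.2, a=-3.2): (10.537262, -7.980814, -1.679551, 5.190000)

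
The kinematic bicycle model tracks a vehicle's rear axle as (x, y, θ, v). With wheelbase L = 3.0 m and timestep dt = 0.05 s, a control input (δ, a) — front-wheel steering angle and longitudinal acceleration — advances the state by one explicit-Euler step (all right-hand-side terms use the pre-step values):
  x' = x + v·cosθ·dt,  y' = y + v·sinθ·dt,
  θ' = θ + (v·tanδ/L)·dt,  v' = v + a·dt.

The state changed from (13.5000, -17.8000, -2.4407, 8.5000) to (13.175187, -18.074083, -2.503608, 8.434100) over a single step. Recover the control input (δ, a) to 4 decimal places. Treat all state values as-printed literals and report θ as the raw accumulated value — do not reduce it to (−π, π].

δ = -0.4179, a = -1.3180

a = (v'−v)/dt = (-0.065900)/0.05 = -1.3180
Δθ = θ'−θ = -0.062908;  (v·dt/L) = 8.5000·0.05/3.0 = 0.141667
tan δ = Δθ·L/(v·dt) = -0.444056  →  δ = -0.4179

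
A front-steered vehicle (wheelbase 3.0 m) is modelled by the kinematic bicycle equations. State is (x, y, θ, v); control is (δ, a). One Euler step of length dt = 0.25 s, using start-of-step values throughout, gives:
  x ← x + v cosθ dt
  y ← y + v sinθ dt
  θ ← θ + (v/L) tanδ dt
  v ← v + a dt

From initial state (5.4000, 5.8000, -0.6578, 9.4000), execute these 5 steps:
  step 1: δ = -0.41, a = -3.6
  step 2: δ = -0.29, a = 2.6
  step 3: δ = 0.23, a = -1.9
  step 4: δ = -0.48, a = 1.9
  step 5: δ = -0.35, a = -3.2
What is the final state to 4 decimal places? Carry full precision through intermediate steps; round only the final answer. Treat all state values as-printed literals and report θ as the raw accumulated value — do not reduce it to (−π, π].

after step 1 (δ=-0.41, a=-3.6): (7.259647, 4.363263, -0.998261, 8.500000)
after step 2 (δ=-0.29, a=2.6): (8.410897, 2.577136, -1.209637, 9.150000)
after step 3 (δ=0.23, a=-1.9): (9.219206, 0.437208, -1.031103, 8.675000)
after step 4 (δ=-0.48, a=1.9): (10.333669, -1.423289, -1.407461, 9.150000)
after step 5 (δ=-0.35, a=-3.2): (10.705640, -3.680343, -1.685795, 8.350000)

(10.7056, -3.6803, -1.6858, 8.3500)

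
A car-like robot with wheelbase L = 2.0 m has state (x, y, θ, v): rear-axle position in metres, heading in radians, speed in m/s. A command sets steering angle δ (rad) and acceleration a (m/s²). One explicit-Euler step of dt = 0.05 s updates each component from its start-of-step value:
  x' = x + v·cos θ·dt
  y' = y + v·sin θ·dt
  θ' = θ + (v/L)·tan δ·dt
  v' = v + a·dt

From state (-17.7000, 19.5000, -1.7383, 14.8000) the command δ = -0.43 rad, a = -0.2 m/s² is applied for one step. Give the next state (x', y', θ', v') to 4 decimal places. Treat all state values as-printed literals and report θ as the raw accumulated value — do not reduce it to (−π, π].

x' = -17.7000 + 14.8000·cos(-1.7383)·0.05 = -17.8234
y' = 19.5000 + 14.8000·sin(-1.7383)·0.05 = 18.7704
θ' = -1.7383 + (14.8000/2.0)·tan(-0.43)·0.05 = -1.9080
v' = 14.8000 − 0.2000·0.05 = 14.7900

(-17.8234, 18.7704, -1.9080, 14.7900)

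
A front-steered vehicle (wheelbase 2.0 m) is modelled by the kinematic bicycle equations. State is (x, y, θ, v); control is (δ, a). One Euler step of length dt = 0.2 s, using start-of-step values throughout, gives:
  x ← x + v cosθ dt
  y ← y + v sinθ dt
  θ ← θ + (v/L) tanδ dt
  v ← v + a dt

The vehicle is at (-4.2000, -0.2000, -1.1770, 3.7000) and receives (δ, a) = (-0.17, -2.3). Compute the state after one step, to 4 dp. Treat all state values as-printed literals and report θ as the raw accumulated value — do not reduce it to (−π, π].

(-3.9161, -0.8834, -1.2405, 3.2400)

x' = -4.2000 + 3.7000·cos(-1.1770)·0.2 = -3.9161
y' = -0.2000 + 3.7000·sin(-1.1770)·0.2 = -0.8834
θ' = -1.1770 + (3.7000/2.0)·tan(-0.17)·0.2 = -1.2405
v' = 3.7000 − 2.3000·0.2 = 3.2400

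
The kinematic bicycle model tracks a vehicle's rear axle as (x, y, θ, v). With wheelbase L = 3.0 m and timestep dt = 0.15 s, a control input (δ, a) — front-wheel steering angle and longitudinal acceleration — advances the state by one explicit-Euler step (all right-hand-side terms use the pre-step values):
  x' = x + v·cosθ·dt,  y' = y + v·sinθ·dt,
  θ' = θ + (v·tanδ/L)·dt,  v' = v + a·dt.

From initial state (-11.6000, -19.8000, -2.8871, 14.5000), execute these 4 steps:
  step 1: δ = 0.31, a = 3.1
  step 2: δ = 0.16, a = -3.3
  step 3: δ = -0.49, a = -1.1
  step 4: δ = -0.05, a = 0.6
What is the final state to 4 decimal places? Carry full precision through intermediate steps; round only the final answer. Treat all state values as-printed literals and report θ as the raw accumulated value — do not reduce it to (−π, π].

(-19.5645, -23.1080, -2.9558, 14.3950)

after step 1 (δ=0.31, a=3.1): (-13.704946, -20.347566, -2.654863, 14.965000)
after step 2 (δ=0.16, a=-3.3): (-15.689006, -21.397521, -2.534110, 14.470000)
after step 3 (δ=-0.49, a=-1.1): (-17.471177, -22.636447, -2.920017, 14.305000)
after step 4 (δ=-0.05, a=0.6): (-19.564469, -23.108013, -2.955809, 14.395000)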